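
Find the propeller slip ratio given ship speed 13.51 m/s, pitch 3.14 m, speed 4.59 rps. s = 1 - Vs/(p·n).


Formula: s = 1 - Vs / (p * n)
Step 1 — p * n = 3.14 * 4.59 = 14.4126
Step 2 — Vs / (p*n) = 13.51 / 14.4126 = 0.937374 (6 d.p.)
Step 3 — s = 1 - 0.937374 = 0.062626

0.062626


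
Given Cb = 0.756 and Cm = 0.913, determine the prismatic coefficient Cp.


Formula: Cp = Cb / Cm
Substituting: Cp = 0.756 / 0.913
Result: Cp ≈ 0.82804 (5 s.f.)

0.82804


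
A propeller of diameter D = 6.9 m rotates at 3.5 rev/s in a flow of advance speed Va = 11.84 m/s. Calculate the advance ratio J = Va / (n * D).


Formula: J = Va / (n * D)
Step 1 — n * D = 3.5 * 6.9 = 24.15
Step 2 — J = 11.84 / 24.15 ≈ 0.49027 (5 s.f.)

0.49027


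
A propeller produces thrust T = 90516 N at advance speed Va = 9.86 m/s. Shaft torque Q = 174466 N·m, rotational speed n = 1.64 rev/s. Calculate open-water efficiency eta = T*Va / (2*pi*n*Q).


Formula: eta = T * Va / (2 * pi * n * Q)
Step 1 — numerator = T * Va = 90516 * 9.86 = 892487.76
Step 2 — 2 * pi * n = 2 * pi * 1.64 = 10.304424
Step 3 — denominator = 10.304424 * 174466 = 1797771.64
Step 4 — eta = 892487.76 / 1797771.64 ≈ 0.49644 (5 s.f.)

0.49644


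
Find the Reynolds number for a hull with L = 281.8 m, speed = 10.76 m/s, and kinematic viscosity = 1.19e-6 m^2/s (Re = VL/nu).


Formula: Re = V * L / nu
Step 1 — V * L = 10.76 * 281.8 = 3032.168 m^2/s
Step 2 — Re = 3032.168 / 1.19e-6 = 2.55e+09

2.55e+09


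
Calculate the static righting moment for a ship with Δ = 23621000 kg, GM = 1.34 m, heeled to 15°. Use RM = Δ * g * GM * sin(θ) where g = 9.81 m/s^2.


Formula: GZ = GM * sin(theta); RM = disp * g * GZ
Step 1 — GZ = 1.34 * sin(15°) = 1.34 * 0.258819 = 0.346817 m
Step 2 — RM = 23621000 * 9.81 * 0.346817 ≈ 80365000 N·m (5 s.f.)

80365000 N·m


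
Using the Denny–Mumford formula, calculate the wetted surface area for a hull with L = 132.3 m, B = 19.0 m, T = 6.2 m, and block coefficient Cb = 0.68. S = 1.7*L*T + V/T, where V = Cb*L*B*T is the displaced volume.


Formula: S = 1.7*L*T + V/T with V = Cb*L*B*T, i.e. S = L * (1.7*T + Cb*B)
Step 1 — 1.7*T = 1.7 * 6.2 = 10.54 m
Step 2 — Cb*B = 0.68 * 19.0 = 12.92 m
Step 3 — 1.7*T + Cb*B = 10.54 + 12.92 = 23.46 m
Step 4 — S = 132.3 * 23.46 ≈ 3103.8 m^2 (5 s.f.)

3103.8 m^2


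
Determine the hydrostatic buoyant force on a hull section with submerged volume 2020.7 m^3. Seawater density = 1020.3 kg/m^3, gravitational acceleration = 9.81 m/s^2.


Formula: Fb = rho * g * V
Substituting: Fb = 1020.3 * 9.81 * 2020.7
Intermediate: 1020.3 * 9.81 = 10009.143
Result: Fb = 10009.143 * 2020.7 ≈ 20225000 N (5 s.f.)

20225000 N


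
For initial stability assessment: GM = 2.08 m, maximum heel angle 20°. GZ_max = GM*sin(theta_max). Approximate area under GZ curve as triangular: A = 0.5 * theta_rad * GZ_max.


Formula: GZ_max = GM * sin(theta); Area = 0.5 * theta_rad * GZ_max
Step 1 — GZ_max = 2.08 * sin(20°) = 2.08 * 0.34202 = 0.711402 m
Step 2 — theta_rad = 20 * pi/180 = 0.349066 rad
Step 3 — Area = 0.5 * 0.349066 * 0.711402 ≈ 0.12416 m·rad (5 s.f.)

0.12416 m·rad


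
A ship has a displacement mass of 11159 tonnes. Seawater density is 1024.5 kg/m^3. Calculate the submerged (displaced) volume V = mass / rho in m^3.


Formula: V = mass / rho
Step 1 — convert tonnes to kg: 11159 t * 1000 = 11159000 kg
Step 2 — V = 11159000 / 1024.5 ≈ 10892 m^3 (5 s.f.)

10892 m^3


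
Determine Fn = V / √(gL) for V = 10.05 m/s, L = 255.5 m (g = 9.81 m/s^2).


Formula: Fn = V / sqrt(g * L)
Step 1 — g * L = 9.81 * 255.5 = 2506.455
Step 2 — sqrt(g * L) = sqrt(2506.455) = 50.064508
Step 3 — Fn = 10.05 / 50.064508 ≈ 0.20074 (5 s.f.)

0.20074


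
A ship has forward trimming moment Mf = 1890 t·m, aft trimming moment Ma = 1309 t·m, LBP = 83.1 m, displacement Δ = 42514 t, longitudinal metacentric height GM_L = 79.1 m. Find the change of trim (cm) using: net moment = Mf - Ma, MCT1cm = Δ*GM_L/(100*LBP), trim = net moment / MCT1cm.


Formula: net trimming moment = Mf - Ma; MCT1cm = Δ*GM_L/(100*LBP); trim = net moment / MCT1cm
Step 1 — net trimming moment = 1890 - 1309 = 581 t·m
Step 2 — MCT1cm = 42514 * 79.1 / (100 * 83.1) = 404.676 t·m/cm
Step 3 — trim = 581 / 404.676 ≈ 1.4357 cm (5 s.f.)

1.4357 cm


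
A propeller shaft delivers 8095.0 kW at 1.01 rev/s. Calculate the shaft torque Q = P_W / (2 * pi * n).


Formula: Q = P_W / (2 * pi * n)
Step 1 — P_W = 8095.0 kW * 1000 = 8095000.0 W
Step 2 — 2 * pi * n = 2 * pi * 1.01 = 6.346017
Step 3 — Q = 8095000.0 / 6.346017 ≈ 1275600 N·m (5 s.f.)

1275600 N·m


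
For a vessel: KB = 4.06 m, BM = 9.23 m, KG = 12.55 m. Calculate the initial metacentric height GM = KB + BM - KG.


Formula: GM = KB + BM - KG
Step 1 — KM = KB + BM = 4.06 + 9.23 = 13.29 m
Step 2 — GM = KM - KG = 13.29 - 12.55 = 0.74 m

0.74 m


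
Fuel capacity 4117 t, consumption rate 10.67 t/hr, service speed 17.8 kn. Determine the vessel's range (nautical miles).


Formula: endurance = fuel / rate; range = endurance * speed
Step 1 — endurance = 4117 / 10.67 = 385.8482 hours
Step 2 — range = 385.8482 * 17.8 ≈ 6868.1 nautical miles (5 s.f.)

6868.1 NM


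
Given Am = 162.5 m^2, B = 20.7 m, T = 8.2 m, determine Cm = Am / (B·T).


Formula: Cm = Am / (B * T)
Step 1 — B * T = 20.7 * 8.2 = 169.74 m^2
Step 2 — Cm = 162.5 / 169.74 ≈ 0.95735 (5 s.f.)

0.95735


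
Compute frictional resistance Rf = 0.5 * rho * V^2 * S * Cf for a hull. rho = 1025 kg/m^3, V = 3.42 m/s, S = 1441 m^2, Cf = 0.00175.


Formula: Rf = 0.5 * rho * V^2 * S * Cf
Step 1 — V^2 = 3.42^2 = 11.6964
Step 2 — 0.5 * rho * V^2 = 0.5 * 1025 * 11.6964 = 5994.405
Step 3 — Rf = 5994.405 * 1441 * 0.00175 ≈ 15116 N (5 s.f.)

15116 N


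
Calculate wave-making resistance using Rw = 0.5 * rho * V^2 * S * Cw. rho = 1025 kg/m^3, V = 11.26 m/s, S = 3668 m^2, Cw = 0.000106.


Formula: Rw = 0.5 * rho * V^2 * S * Cw
Step 1 — V^2 = 11.26^2 = 126.7876
Step 2 — 0.5 * rho * V^2 = 0.5 * 1025 * 126.7876 = 64978.645
Step 3 — Rw = 64978.645 * 3668 * 0.000106 ≈ 25264 N (5 s.f.)

25264 N


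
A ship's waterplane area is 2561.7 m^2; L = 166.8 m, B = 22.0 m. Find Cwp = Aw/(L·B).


Formula: Cwp = Aw / (L * B)
Step 1 — L * B = 166.8 * 22.0 = 3669.6 m^2
Step 2 — Cwp = 2561.7 / 3669.6 ≈ 0.69809 (5 s.f.)

0.69809


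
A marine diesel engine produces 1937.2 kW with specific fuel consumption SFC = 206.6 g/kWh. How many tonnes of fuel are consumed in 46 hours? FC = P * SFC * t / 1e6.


Formula: FC (tonnes) = P * SFC * t / 1,000,000
Step 1 — P * SFC * t = 1937.2 * 206.6 * 46 = 18410373.92 g
Step 2 — FC (tonnes) = 18410373.92 / 1,000,000 ≈ 18.410 tonnes (5 s.f.)

18.410 tonnes


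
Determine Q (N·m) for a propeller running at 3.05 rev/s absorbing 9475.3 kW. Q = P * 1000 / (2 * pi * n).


Formula: Q = P_W / (2 * pi * n)
Step 1 — P_W = 9475.3 kW * 1000 = 9475300.0 W
Step 2 — 2 * pi * n = 2 * pi * 3.05 = 19.163715
Step 3 — Q = 9475300.0 / 19.163715 ≈ 494440 N·m (5 s.f.)

494440 N·m


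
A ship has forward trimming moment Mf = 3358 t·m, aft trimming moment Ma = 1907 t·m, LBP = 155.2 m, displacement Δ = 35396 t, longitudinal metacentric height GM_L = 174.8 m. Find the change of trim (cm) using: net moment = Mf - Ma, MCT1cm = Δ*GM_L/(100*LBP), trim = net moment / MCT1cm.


Formula: net trimming moment = Mf - Ma; MCT1cm = Δ*GM_L/(100*LBP); trim = net moment / MCT1cm
Step 1 — net trimming moment = 3358 - 1907 = 1451 t·m
Step 2 — MCT1cm = 35396 * 174.8 / (100 * 155.2) = 398.6611 t·m/cm
Step 3 — trim = 1451 / 398.6611 ≈ 3.6397 cm (5 s.f.)

3.6397 cm


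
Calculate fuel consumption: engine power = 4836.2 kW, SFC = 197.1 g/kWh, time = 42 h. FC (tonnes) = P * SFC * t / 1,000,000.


Formula: FC (tonnes) = P * SFC * t / 1,000,000
Step 1 — P * SFC * t = 4836.2 * 197.1 * 42 = 40035030.84 g
Step 2 — FC (tonnes) = 40035030.84 / 1,000,000 ≈ 40.035 tonnes (5 s.f.)

40.035 tonnes


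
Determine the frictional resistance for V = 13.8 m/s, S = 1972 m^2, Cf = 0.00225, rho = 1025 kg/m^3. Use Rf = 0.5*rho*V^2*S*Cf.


Formula: Rf = 0.5 * rho * V^2 * S * Cf
Step 1 — V^2 = 13.8^2 = 190.44
Step 2 — 0.5 * rho * V^2 = 0.5 * 1025 * 190.44 = 97600.5
Step 3 — Rf = 97600.5 * 1972 * 0.00225 ≈ 433050 N (5 s.f.)

433050 N


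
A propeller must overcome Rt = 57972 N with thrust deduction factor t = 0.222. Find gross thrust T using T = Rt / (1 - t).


Formula: T = Rt / (1 - t)
Step 1 — (1 - t) = 1 - 0.222 = 0.778
Step 2 — T = 57972 / 0.778 ≈ 74514 N (5 s.f.)

74514 N


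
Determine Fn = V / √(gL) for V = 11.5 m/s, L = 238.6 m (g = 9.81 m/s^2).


Formula: Fn = V / sqrt(g * L)
Step 1 — g * L = 9.81 * 238.6 = 2340.666
Step 2 — sqrt(g * L) = sqrt(2340.666) = 48.38043
Step 3 — Fn = 11.5 / 48.38043 ≈ 0.23770 (5 s.f.)

0.23770


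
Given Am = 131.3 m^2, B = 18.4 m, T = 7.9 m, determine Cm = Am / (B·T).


Formula: Cm = Am / (B * T)
Step 1 — B * T = 18.4 * 7.9 = 145.36 m^2
Step 2 — Cm = 131.3 / 145.36 ≈ 0.90327 (5 s.f.)

0.90327


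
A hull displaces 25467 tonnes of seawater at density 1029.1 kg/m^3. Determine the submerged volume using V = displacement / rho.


Formula: V = mass / rho
Step 1 — convert tonnes to kg: 25467 t * 1000 = 25467000 kg
Step 2 — V = 25467000 / 1029.1 ≈ 24747 m^3 (5 s.f.)

24747 m^3


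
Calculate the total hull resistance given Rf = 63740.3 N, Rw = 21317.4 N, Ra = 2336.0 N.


Formula: Rt = Rf + Rw + Ra
Substituting: Rt = 63740.3 + 21317.4 + 2336.0
Result: Rt = 87393.7 N

87393.7 N


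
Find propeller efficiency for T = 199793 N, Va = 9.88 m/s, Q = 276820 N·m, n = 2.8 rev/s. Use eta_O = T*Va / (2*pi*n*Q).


Formula: eta = T * Va / (2 * pi * n * Q)
Step 1 — numerator = T * Va = 199793 * 9.88 = 1973954.84
Step 2 — 2 * pi * n = 2 * pi * 2.8 = 17.592919
Step 3 — denominator = 17.592919 * 276820 = 4870071.84
Step 4 — eta = 1973954.84 / 4870071.84 ≈ 0.40532 (5 s.f.)

0.40532


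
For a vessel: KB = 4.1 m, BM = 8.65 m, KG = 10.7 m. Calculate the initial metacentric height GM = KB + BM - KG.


Formula: GM = KB + BM - KG
Step 1 — KM = KB + BM = 4.1 + 8.65 = 12.75 m
Step 2 — GM = KM - KG = 12.75 - 10.7 = 2.05 m

2.05 m


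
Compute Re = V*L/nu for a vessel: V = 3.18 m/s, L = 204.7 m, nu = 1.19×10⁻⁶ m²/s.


Formula: Re = V * L / nu
Step 1 — V * L = 3.18 * 204.7 = 650.946 m^2/s
Step 2 — Re = 650.946 / 1.19e-6 = 5.47e+08

5.47e+08


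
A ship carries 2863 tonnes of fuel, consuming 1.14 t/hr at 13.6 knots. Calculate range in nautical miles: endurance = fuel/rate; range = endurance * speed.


Formula: endurance = fuel / rate; range = endurance * speed
Step 1 — endurance = 2863 / 1.14 = 2511.4035 hours
Step 2 — range = 2511.4035 * 13.6 ≈ 34155 nautical miles (5 s.f.)

34155 NM


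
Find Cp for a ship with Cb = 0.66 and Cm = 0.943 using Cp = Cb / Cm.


Formula: Cp = Cb / Cm
Substituting: Cp = 0.66 / 0.943
Result: Cp ≈ 0.69989 (5 s.f.)

0.69989


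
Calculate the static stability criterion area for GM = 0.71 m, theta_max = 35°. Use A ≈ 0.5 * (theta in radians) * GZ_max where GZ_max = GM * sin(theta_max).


Formula: GZ_max = GM * sin(theta); Area = 0.5 * theta_rad * GZ_max
Step 1 — GZ_max = 0.71 * sin(35°) = 0.71 * 0.573576 = 0.407239 m
Step 2 — theta_rad = 35 * pi/180 = 0.610865 rad
Step 3 — Area = 0.5 * 0.610865 * 0.407239 ≈ 0.12438 m·rad (5 s.f.)

0.12438 m·rad


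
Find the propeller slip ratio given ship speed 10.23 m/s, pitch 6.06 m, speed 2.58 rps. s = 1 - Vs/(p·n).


Formula: s = 1 - Vs / (p * n)
Step 1 — p * n = 6.06 * 2.58 = 15.6348
Step 2 — Vs / (p*n) = 10.23 / 15.6348 = 0.65431 (6 d.p.)
Step 3 — s = 1 - 0.65431 = 0.34569

0.34569


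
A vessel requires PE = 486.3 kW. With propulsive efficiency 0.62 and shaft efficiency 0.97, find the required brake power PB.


Formula: PB = PE / (eta_D * eta_S)
Step 1 — combined efficiency = eta_D * eta_S = 0.62 * 0.97 = 0.6014
Step 2 — PB = 486.3 / 0.6014 ≈ 808.61 kW (5 s.f.)

808.61 kW


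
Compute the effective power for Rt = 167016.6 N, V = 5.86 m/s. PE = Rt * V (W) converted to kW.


Formula: PE = Rt * V / 1000 (kW)
Step 1 — PE (W) = 167016.6 * 5.86 = 978717.276 W
Step 2 — PE (kW) = 978717.276 / 1000 ≈ 978.72 kW (5 s.f.)

978.72 kW


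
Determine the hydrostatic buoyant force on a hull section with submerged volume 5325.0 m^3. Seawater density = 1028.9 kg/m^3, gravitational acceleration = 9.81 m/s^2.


Formula: Fb = rho * g * V
Substituting: Fb = 1028.9 * 9.81 * 5325.0
Intermediate: 1028.9 * 9.81 = 10093.509
Result: Fb = 10093.509 * 5325.0 ≈ 53748000 N (5 s.f.)

53748000 N


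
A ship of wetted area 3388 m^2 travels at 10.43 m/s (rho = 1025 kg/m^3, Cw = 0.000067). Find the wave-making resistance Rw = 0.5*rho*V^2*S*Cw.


Formula: Rw = 0.5 * rho * V^2 * S * Cw
Step 1 — V^2 = 10.43^2 = 108.7849
Step 2 — 0.5 * rho * V^2 = 0.5 * 1025 * 108.7849 = 55752.26125
Step 3 — Rw = 55752.26125 * 3388 * 0.000067 ≈ 12656 N (5 s.f.)

12656 N


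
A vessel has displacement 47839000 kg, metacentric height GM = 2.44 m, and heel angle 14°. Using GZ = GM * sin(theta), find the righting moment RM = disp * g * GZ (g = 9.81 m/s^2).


Formula: GZ = GM * sin(theta); RM = disp * g * GZ
Step 1 — GZ = 2.44 * sin(14°) = 2.44 * 0.241922 = 0.59029 m
Step 2 — RM = 47839000 * 9.81 * 0.59029 ≈ 277020000 N·m (5 s.f.)

277020000 N·m


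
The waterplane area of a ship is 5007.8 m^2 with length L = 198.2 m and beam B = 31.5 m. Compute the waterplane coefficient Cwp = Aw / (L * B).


Formula: Cwp = Aw / (L * B)
Step 1 — L * B = 198.2 * 31.5 = 6243.3 m^2
Step 2 — Cwp = 5007.8 / 6243.3 ≈ 0.80211 (5 s.f.)

0.80211


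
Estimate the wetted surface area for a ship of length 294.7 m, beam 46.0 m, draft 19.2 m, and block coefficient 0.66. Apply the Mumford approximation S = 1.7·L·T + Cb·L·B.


Formula: S = 1.7*L*T + V/T with V = Cb*L*B*T, i.e. S = L * (1.7*T + Cb*B)
Step 1 — 1.7*T = 1.7 * 19.2 = 32.64 m
Step 2 — Cb*B = 0.66 * 46.0 = 30.36 m
Step 3 — 1.7*T + Cb*B = 32.64 + 30.36 = 63.0 m
Step 4 — S = 294.7 * 63.0 ≈ 18566 m^2 (5 s.f.)

18566 m^2


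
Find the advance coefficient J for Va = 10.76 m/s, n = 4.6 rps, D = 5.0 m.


Formula: J = Va / (n * D)
Step 1 — n * D = 4.6 * 5.0 = 23.0
Step 2 — J = 10.76 / 23.0 ≈ 0.46783 (5 s.f.)

0.46783


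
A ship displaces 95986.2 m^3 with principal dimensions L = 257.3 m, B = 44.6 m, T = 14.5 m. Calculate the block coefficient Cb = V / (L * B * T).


Formula: Cb = V / (L * B * T)
Step 1 — L * B * T = 257.3 * 44.6 * 14.5 = 166395.91 m^3
Step 2 — Cb = 95986.2 / 166395.91 ≈ 0.57685 (5 s.f.)

0.57685


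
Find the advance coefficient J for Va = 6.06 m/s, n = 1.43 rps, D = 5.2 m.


Formula: J = Va / (n * D)
Step 1 — n * D = 1.43 * 5.2 = 7.436
Step 2 — J = 6.06 / 7.436 ≈ 0.81495 (5 s.f.)

0.81495


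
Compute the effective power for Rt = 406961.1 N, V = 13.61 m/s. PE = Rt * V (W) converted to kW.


Formula: PE = Rt * V / 1000 (kW)
Step 1 — PE (W) = 406961.1 * 13.61 = 5538740.571 W
Step 2 — PE (kW) = 5538740.571 / 1000 ≈ 5538.7 kW (5 s.f.)

5538.7 kW


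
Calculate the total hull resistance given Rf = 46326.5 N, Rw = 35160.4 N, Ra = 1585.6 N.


Formula: Rt = Rf + Rw + Ra
Substituting: Rt = 46326.5 + 35160.4 + 1585.6
Result: Rt = 83072.5 N

83072.5 N


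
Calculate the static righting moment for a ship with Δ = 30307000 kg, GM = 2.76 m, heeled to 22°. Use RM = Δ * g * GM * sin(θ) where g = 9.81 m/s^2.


Formula: GZ = GM * sin(theta); RM = disp * g * GZ
Step 1 — GZ = 2.76 * sin(22°) = 2.76 * 0.374607 = 1.033915 m
Step 2 — RM = 30307000 * 9.81 * 1.033915 ≈ 307390000 N·m (5 s.f.)

307390000 N·m


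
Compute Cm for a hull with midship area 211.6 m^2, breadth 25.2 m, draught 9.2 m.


Formula: Cm = Am / (B * T)
Step 1 — B * T = 25.2 * 9.2 = 231.84 m^2
Step 2 — Cm = 211.6 / 231.84 ≈ 0.91270 (5 s.f.)

0.91270


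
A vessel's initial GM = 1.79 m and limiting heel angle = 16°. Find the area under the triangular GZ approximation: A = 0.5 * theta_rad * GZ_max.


Formula: GZ_max = GM * sin(theta); Area = 0.5 * theta_rad * GZ_max
Step 1 — GZ_max = 1.79 * sin(16°) = 1.79 * 0.275637 = 0.49339 m
Step 2 — theta_rad = 16 * pi/180 = 0.279253 rad
Step 3 — Area = 0.5 * 0.279253 * 0.49339 ≈ 0.068890 m·rad (5 s.f.)

0.068890 m·rad


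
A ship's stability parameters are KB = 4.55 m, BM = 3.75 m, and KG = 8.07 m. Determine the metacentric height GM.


Formula: GM = KB + BM - KG
Step 1 — KM = KB + BM = 4.55 + 3.75 = 8.3 m
Step 2 — GM = KM - KG = 8.3 - 8.07 = 0.23 m

0.23 m


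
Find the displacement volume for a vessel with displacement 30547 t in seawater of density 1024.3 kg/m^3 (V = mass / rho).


Formula: V = mass / rho
Step 1 — convert tonnes to kg: 30547 t * 1000 = 30547000 kg
Step 2 — V = 30547000 / 1024.3 ≈ 29822 m^3 (5 s.f.)

29822 m^3


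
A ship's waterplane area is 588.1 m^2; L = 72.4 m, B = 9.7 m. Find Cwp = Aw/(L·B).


Formula: Cwp = Aw / (L * B)
Step 1 — L * B = 72.4 * 9.7 = 702.28 m^2
Step 2 — Cwp = 588.1 / 702.28 ≈ 0.83742 (5 s.f.)

0.83742


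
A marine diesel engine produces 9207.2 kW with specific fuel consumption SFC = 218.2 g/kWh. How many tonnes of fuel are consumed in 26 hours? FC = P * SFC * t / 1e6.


Formula: FC (tonnes) = P * SFC * t / 1,000,000
Step 1 — P * SFC * t = 9207.2 * 218.2 * 26 = 52234287.04 g
Step 2 — FC (tonnes) = 52234287.04 / 1,000,000 ≈ 52.234 tonnes (5 s.f.)

52.234 tonnes


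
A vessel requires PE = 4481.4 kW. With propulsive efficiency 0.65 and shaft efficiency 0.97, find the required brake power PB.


Formula: PB = PE / (eta_D * eta_S)
Step 1 — combined efficiency = eta_D * eta_S = 0.65 * 0.97 = 0.6305
Step 2 — PB = 4481.4 / 0.6305 ≈ 7107.7 kW (5 s.f.)

7107.7 kW


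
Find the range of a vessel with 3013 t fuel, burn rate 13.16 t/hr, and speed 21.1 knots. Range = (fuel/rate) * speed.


Formula: endurance = fuel / rate; range = endurance * speed
Step 1 — endurance = 3013 / 13.16 = 228.9514 hours
Step 2 — range = 228.9514 * 21.1 ≈ 4830.9 nautical miles (5 s.f.)

4830.9 NM


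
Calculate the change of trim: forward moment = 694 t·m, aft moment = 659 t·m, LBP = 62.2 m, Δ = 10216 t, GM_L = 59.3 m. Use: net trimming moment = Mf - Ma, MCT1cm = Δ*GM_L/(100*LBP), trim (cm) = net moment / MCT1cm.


Formula: net trimming moment = Mf - Ma; MCT1cm = Δ*GM_L/(100*LBP); trim = net moment / MCT1cm
Step 1 — net trimming moment = 694 - 659 = 35 t·m
Step 2 — MCT1cm = 10216 * 59.3 / (100 * 62.2) = 97.3969 t·m/cm
Step 3 — trim = 35 / 97.3969 ≈ 0.35935 cm (5 s.f.)

0.35935 cm


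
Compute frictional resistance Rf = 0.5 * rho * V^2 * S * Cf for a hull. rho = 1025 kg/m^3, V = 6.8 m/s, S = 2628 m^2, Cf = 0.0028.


Formula: Rf = 0.5 * rho * V^2 * S * Cf
Step 1 — V^2 = 6.8^2 = 46.24
Step 2 — 0.5 * rho * V^2 = 0.5 * 1025 * 46.24 = 23698.0
Step 3 — Rf = 23698.0 * 2628 * 0.0028 ≈ 174380 N (5 s.f.)

174380 N


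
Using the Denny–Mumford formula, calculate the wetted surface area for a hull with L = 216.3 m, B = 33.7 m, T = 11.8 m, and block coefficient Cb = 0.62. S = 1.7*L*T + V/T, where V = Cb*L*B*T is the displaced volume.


Formula: S = 1.7*L*T + V/T with V = Cb*L*B*T, i.e. S = L * (1.7*T + Cb*B)
Step 1 — 1.7*T = 1.7 * 11.8 = 20.06 m
Step 2 — Cb*B = 0.62 * 33.7 = 20.894 m
Step 3 — 1.7*T + Cb*B = 20.06 + 20.894 = 40.954 m
Step 4 — S = 216.3 * 40.954 ≈ 8858.4 m^2 (5 s.f.)

8858.4 m^2


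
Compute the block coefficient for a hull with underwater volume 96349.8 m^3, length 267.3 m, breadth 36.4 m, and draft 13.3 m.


Formula: Cb = V / (L * B * T)
Step 1 — L * B * T = 267.3 * 36.4 * 13.3 = 129405.276 m^3
Step 2 — Cb = 96349.8 / 129405.276 ≈ 0.74456 (5 s.f.)

0.74456


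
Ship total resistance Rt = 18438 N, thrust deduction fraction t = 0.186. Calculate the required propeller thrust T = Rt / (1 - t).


Formula: T = Rt / (1 - t)
Step 1 — (1 - t) = 1 - 0.186 = 0.814
Step 2 — T = 18438 / 0.814 ≈ 22651 N (5 s.f.)

22651 N


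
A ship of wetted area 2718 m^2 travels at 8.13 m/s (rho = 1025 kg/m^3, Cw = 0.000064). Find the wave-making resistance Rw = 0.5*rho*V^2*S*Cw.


Formula: Rw = 0.5 * rho * V^2 * S * Cw
Step 1 — V^2 = 8.13^2 = 66.0969
Step 2 — 0.5 * rho * V^2 = 0.5 * 1025 * 66.0969 = 33874.66125
Step 3 — Rw = 33874.66125 * 2718 * 0.000064 ≈ 5892.6 N (5 s.f.)

5892.6 N


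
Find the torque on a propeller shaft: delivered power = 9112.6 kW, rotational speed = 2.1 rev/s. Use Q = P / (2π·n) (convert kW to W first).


Formula: Q = P_W / (2 * pi * n)
Step 1 — P_W = 9112.6 kW * 1000 = 9112600.0 W
Step 2 — 2 * pi * n = 2 * pi * 2.1 = 13.194689
Step 3 — Q = 9112600.0 / 13.194689 ≈ 690630 N·m (5 s.f.)

690630 N·m


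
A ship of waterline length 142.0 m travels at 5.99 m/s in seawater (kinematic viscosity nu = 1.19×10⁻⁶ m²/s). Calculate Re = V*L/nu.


Formula: Re = V * L / nu
Step 1 — V * L = 5.99 * 142.0 = 850.58 m^2/s
Step 2 — Re = 850.58 / 1.19e-6 = 7.15e+08

7.15e+08


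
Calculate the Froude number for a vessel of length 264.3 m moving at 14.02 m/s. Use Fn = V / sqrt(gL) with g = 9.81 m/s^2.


Formula: Fn = V / sqrt(g * L)
Step 1 — g * L = 9.81 * 264.3 = 2592.783
Step 2 — sqrt(g * L) = sqrt(2592.783) = 50.919377
Step 3 — Fn = 14.02 / 50.919377 ≈ 0.27534 (5 s.f.)

0.27534


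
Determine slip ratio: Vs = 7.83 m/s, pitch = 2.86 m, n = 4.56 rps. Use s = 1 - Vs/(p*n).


Formula: s = 1 - Vs / (p * n)
Step 1 — p * n = 2.86 * 4.56 = 13.0416
Step 2 — Vs / (p*n) = 7.83 / 13.0416 = 0.600386 (6 d.p.)
Step 3 — s = 1 - 0.600386 = 0.399614

0.399614


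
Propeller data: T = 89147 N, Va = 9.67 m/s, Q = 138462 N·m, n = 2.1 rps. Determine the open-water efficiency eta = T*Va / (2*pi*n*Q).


Formula: eta = T * Va / (2 * pi * n * Q)
Step 1 — numerator = T * Va = 89147 * 9.67 = 862051.49
Step 2 — 2 * pi * n = 2 * pi * 2.1 = 13.194689
Step 3 — denominator = 13.194689 * 138462 = 1826963.03
Step 4 — eta = 862051.49 / 1826963.03 ≈ 0.47185 (5 s.f.)

0.47185


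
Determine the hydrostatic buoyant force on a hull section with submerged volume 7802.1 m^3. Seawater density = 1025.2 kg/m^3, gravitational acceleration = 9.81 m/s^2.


Formula: Fb = rho * g * V
Substituting: Fb = 1025.2 * 9.81 * 7802.1
Intermediate: 1025.2 * 9.81 = 10057.212
Result: Fb = 10057.212 * 7802.1 ≈ 78467000 N (5 s.f.)

78467000 N


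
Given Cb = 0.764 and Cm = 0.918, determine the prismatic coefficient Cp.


Formula: Cp = Cb / Cm
Substituting: Cp = 0.764 / 0.918
Result: Cp ≈ 0.83224 (5 s.f.)

0.83224


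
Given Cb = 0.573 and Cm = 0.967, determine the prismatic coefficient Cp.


Formula: Cp = Cb / Cm
Substituting: Cp = 0.573 / 0.967
Result: Cp ≈ 0.59255 (5 s.f.)

0.59255


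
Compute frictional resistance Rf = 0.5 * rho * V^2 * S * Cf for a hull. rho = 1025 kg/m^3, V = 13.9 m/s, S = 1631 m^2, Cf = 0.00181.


Formula: Rf = 0.5 * rho * V^2 * S * Cf
Step 1 — V^2 = 13.9^2 = 193.21
Step 2 — 0.5 * rho * V^2 = 0.5 * 1025 * 193.21 = 99020.125
Step 3 — Rf = 99020.125 * 1631 * 0.00181 ≈ 292320 N (5 s.f.)

292320 N


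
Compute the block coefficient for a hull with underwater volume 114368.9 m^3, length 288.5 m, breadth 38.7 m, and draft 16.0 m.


Formula: Cb = V / (L * B * T)
Step 1 — L * B * T = 288.5 * 38.7 * 16.0 = 178639.2 m^3
Step 2 — Cb = 114368.9 / 178639.2 ≈ 0.64022 (5 s.f.)

0.64022


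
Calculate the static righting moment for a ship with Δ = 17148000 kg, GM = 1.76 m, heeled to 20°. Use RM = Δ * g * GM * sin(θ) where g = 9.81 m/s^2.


Formula: GZ = GM * sin(theta); RM = disp * g * GZ
Step 1 — GZ = 1.76 * sin(20°) = 1.76 * 0.34202 = 0.601955 m
Step 2 — RM = 17148000 * 9.81 * 0.601955 ≈ 101260000 N·m (5 s.f.)

101260000 N·m


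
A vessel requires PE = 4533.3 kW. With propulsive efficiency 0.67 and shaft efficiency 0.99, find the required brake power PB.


Formula: PB = PE / (eta_D * eta_S)
Step 1 — combined efficiency = eta_D * eta_S = 0.67 * 0.99 = 0.6633
Step 2 — PB = 4533.3 / 0.6633 ≈ 6834.5 kW (5 s.f.)

6834.5 kW


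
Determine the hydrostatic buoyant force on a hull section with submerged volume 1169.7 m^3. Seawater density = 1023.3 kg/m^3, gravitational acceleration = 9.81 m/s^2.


Formula: Fb = rho * g * V
Substituting: Fb = 1023.3 * 9.81 * 1169.7
Intermediate: 1023.3 * 9.81 = 10038.573
Result: Fb = 10038.573 * 1169.7 ≈ 11742000 N (5 s.f.)

11742000 N


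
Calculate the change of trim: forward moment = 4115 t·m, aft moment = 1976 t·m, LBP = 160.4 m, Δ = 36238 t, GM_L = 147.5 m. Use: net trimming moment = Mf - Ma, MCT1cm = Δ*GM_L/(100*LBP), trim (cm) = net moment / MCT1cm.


Formula: net trimming moment = Mf - Ma; MCT1cm = Δ*GM_L/(100*LBP); trim = net moment / MCT1cm
Step 1 — net trimming moment = 4115 - 1976 = 2139 t·m
Step 2 — MCT1cm = 36238 * 147.5 / (100 * 160.4) = 333.236 t·m/cm
Step 3 — trim = 2139 / 333.236 ≈ 6.4189 cm (5 s.f.)

6.4189 cm


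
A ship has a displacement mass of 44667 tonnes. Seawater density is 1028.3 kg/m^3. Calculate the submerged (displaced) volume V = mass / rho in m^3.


Formula: V = mass / rho
Step 1 — convert tonnes to kg: 44667 t * 1000 = 44667000 kg
Step 2 — V = 44667000 / 1028.3 ≈ 43438 m^3 (5 s.f.)

43438 m^3


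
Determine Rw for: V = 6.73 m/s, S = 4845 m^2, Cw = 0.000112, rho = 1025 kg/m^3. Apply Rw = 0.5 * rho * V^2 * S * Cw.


Formula: Rw = 0.5 * rho * V^2 * S * Cw
Step 1 — V^2 = 6.73^2 = 45.2929
Step 2 — 0.5 * rho * V^2 = 0.5 * 1025 * 45.2929 = 23212.61125
Step 3 — Rw = 23212.61125 * 4845 * 0.000112 ≈ 12596 N (5 s.f.)

12596 N


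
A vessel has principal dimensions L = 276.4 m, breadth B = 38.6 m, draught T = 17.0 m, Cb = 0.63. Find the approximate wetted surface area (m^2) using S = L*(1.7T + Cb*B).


Formula: S = 1.7*L*T + V/T with V = Cb*L*B*T, i.e. S = L * (1.7*T + Cb*B)
Step 1 — 1.7*T = 1.7 * 17.0 = 28.9 m
Step 2 — Cb*B = 0.63 * 38.6 = 24.318 m
Step 3 — 1.7*T + Cb*B = 28.9 + 24.318 = 53.218 m
Step 4 — S = 276.4 * 53.218 ≈ 14709 m^2 (5 s.f.)

14709 m^2


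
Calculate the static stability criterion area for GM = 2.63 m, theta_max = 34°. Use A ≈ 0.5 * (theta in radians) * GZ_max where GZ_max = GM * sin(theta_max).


Formula: GZ_max = GM * sin(theta); Area = 0.5 * theta_rad * GZ_max
Step 1 — GZ_max = 2.63 * sin(34°) = 2.63 * 0.559193 = 1.470678 m
Step 2 — theta_rad = 34 * pi/180 = 0.593412 rad
Step 3 — Area = 0.5 * 0.593412 * 1.470678 ≈ 0.43636 m·rad (5 s.f.)

0.43636 m·rad


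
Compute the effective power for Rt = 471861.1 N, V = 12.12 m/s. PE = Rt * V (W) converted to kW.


Formula: PE = Rt * V / 1000 (kW)
Step 1 — PE (W) = 471861.1 * 12.12 = 5718956.532 W
Step 2 — PE (kW) = 5718956.532 / 1000 ≈ 5719.0 kW (5 s.f.)

5719.0 kW


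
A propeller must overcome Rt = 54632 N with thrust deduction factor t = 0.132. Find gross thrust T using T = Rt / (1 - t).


Formula: T = Rt / (1 - t)
Step 1 — (1 - t) = 1 - 0.132 = 0.868
Step 2 — T = 54632 / 0.868 ≈ 62940 N (5 s.f.)

62940 N


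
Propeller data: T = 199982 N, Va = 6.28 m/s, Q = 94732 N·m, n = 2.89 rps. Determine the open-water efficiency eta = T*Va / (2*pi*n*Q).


Formula: eta = T * Va / (2 * pi * n * Q)
Step 1 — numerator = T * Va = 199982 * 6.28 = 1255886.96
Step 2 — 2 * pi * n = 2 * pi * 2.89 = 18.158406
Step 3 — denominator = 18.158406 * 94732 = 1720182.12
Step 4 — eta = 1255886.96 / 1720182.12 ≈ 0.73009 (5 s.f.)

0.73009


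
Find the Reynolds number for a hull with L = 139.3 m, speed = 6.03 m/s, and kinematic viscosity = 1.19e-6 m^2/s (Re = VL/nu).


Formula: Re = V * L / nu
Step 1 — V * L = 6.03 * 139.3 = 839.979 m^2/s
Step 2 — Re = 839.979 / 1.19e-6 = 7.06e+08

7.06e+08


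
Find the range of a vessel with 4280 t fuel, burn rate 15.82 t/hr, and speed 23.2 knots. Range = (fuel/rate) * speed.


Formula: endurance = fuel / rate; range = endurance * speed
Step 1 — endurance = 4280 / 15.82 = 270.5436 hours
Step 2 — range = 270.5436 * 23.2 ≈ 6276.6 nautical miles (5 s.f.)

6276.6 NM


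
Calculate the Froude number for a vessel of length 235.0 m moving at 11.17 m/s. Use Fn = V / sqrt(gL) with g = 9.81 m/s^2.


Formula: Fn = V / sqrt(g * L)
Step 1 — g * L = 9.81 * 235.0 = 2305.35
Step 2 — sqrt(g * L) = sqrt(2305.35) = 48.01406
Step 3 — Fn = 11.17 / 48.01406 ≈ 0.23264 (5 s.f.)

0.23264


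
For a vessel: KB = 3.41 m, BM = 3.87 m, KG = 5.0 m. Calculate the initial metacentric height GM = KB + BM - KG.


Formula: GM = KB + BM - KG
Step 1 — KM = KB + BM = 3.41 + 3.87 = 7.28 m
Step 2 — GM = KM - KG = 7.28 - 5.0 = 2.28 m

2.28 m


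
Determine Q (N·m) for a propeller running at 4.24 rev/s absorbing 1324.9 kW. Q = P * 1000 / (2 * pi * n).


Formula: Q = P_W / (2 * pi * n)
Step 1 — P_W = 1324.9 kW * 1000 = 1324900.0 W
Step 2 — 2 * pi * n = 2 * pi * 4.24 = 26.640706
Step 3 — Q = 1324900.0 / 26.640706 ≈ 49732 N·m (5 s.f.)

49732 N·m


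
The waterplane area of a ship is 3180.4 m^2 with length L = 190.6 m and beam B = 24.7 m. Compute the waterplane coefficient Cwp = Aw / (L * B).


Formula: Cwp = Aw / (L * B)
Step 1 — L * B = 190.6 * 24.7 = 4707.82 m^2
Step 2 — Cwp = 3180.4 / 4707.82 ≈ 0.67556 (5 s.f.)

0.67556


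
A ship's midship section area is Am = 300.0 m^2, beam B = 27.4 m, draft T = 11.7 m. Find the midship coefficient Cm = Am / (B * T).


Formula: Cm = Am / (B * T)
Step 1 — B * T = 27.4 * 11.7 = 320.58 m^2
Step 2 — Cm = 300.0 / 320.58 ≈ 0.93580 (5 s.f.)

0.93580


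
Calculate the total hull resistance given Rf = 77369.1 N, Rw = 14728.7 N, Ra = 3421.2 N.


Formula: Rt = Rf + Rw + Ra
Substituting: Rt = 77369.1 + 14728.7 + 3421.2
Result: Rt = 95519.0 N

95519.0 N


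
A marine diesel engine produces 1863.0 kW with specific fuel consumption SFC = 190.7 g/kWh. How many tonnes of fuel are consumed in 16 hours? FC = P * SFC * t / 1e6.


Formula: FC (tonnes) = P * SFC * t / 1,000,000
Step 1 — P * SFC * t = 1863.0 * 190.7 * 16 = 5684385.6 g
Step 2 — FC (tonnes) = 5684385.6 / 1,000,000 ≈ 5.6844 tonnes (5 s.f.)

5.6844 tonnes


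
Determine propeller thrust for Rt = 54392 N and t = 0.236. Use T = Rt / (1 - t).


Formula: T = Rt / (1 - t)
Step 1 — (1 - t) = 1 - 0.236 = 0.764
Step 2 — T = 54392 / 0.764 ≈ 71194 N (5 s.f.)

71194 N


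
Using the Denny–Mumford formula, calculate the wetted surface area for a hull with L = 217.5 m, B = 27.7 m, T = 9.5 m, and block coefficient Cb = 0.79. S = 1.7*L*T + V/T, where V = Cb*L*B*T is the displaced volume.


Formula: S = 1.7*L*T + V/T with V = Cb*L*B*T, i.e. S = L * (1.7*T + Cb*B)
Step 1 — 1.7*T = 1.7 * 9.5 = 16.15 m
Step 2 — Cb*B = 0.79 * 27.7 = 21.883 m
Step 3 — 1.7*T + Cb*B = 16.15 + 21.883 = 38.033 m
Step 4 — S = 217.5 * 38.033 ≈ 8272.2 m^2 (5 s.f.)

8272.2 m^2


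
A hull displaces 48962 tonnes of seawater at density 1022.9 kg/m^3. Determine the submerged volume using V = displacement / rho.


Formula: V = mass / rho
Step 1 — convert tonnes to kg: 48962 t * 1000 = 48962000 kg
Step 2 — V = 48962000 / 1022.9 ≈ 47866 m^3 (5 s.f.)

47866 m^3


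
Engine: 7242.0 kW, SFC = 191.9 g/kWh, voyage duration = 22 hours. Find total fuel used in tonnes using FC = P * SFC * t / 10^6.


Formula: FC (tonnes) = P * SFC * t / 1,000,000
Step 1 — P * SFC * t = 7242.0 * 191.9 * 22 = 30574275.6 g
Step 2 — FC (tonnes) = 30574275.6 / 1,000,000 ≈ 30.574 tonnes (5 s.f.)

30.574 tonnes


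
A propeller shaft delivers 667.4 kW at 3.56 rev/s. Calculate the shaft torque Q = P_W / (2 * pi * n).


Formula: Q = P_W / (2 * pi * n)
Step 1 — P_W = 667.4 kW * 1000 = 667400.0 W
Step 2 — 2 * pi * n = 2 * pi * 3.56 = 22.36814
Step 3 — Q = 667400.0 / 22.36814 ≈ 29837 N·m (5 s.f.)

29837 N·m


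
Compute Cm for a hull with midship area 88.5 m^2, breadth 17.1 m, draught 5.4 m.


Formula: Cm = Am / (B * T)
Step 1 — B * T = 17.1 * 5.4 = 92.34 m^2
Step 2 — Cm = 88.5 / 92.34 ≈ 0.95841 (5 s.f.)

0.95841


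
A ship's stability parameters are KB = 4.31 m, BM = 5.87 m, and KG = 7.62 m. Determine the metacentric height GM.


Formula: GM = KB + BM - KG
Step 1 — KM = KB + BM = 4.31 + 5.87 = 10.18 m
Step 2 — GM = KM - KG = 10.18 - 7.62 = 2.56 m

2.56 m


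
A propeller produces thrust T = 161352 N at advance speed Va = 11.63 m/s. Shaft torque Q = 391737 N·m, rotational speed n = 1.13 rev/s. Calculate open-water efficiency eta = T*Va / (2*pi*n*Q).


Formula: eta = T * Va / (2 * pi * n * Q)
Step 1 — numerator = T * Va = 161352 * 11.63 = 1876523.76
Step 2 — 2 * pi * n = 2 * pi * 1.13 = 7.099999
Step 3 — denominator = 7.099999 * 391737 = 2781332.31
Step 4 — eta = 1876523.76 / 2781332.31 ≈ 0.67469 (5 s.f.)

0.67469


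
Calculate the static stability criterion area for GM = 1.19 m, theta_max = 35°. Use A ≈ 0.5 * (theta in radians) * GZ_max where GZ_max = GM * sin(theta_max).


Formula: GZ_max = GM * sin(theta); Area = 0.5 * theta_rad * GZ_max
Step 1 — GZ_max = 1.19 * sin(35°) = 1.19 * 0.573576 = 0.682555 m
Step 2 — theta_rad = 35 * pi/180 = 0.610865 rad
Step 3 — Area = 0.5 * 0.610865 * 0.682555 ≈ 0.20847 m·rad (5 s.f.)

0.20847 m·rad


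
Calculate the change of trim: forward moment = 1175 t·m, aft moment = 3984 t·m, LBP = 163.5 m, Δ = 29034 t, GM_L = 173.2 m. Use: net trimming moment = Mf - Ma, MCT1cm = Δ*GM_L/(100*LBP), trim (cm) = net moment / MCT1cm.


Formula: net trimming moment = Mf - Ma; MCT1cm = Δ*GM_L/(100*LBP); trim = net moment / MCT1cm
Step 1 — net trimming moment = 1175 - 3984 = -2809 t·m
Step 2 — MCT1cm = 29034 * 173.2 / (100 * 163.5) = 307.5651 t·m/cm
Step 3 — trim = -2809 / 307.5651 ≈ -9.1330 cm (5 s.f.)

-9.1330 cm


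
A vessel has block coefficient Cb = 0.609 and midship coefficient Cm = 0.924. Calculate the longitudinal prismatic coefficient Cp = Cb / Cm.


Formula: Cp = Cb / Cm
Substituting: Cp = 0.609 / 0.924
Result: Cp ≈ 0.65909 (5 s.f.)

0.65909


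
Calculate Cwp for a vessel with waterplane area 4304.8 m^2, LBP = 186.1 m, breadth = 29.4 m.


Formula: Cwp = Aw / (L * B)
Step 1 — L * B = 186.1 * 29.4 = 5471.34 m^2
Step 2 — Cwp = 4304.8 / 5471.34 ≈ 0.78679 (5 s.f.)

0.78679


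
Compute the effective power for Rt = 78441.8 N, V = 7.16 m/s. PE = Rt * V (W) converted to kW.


Formula: PE = Rt * V / 1000 (kW)
Step 1 — PE (W) = 78441.8 * 7.16 = 561643.288 W
Step 2 — PE (kW) = 561643.288 / 1000 ≈ 561.64 kW (5 s.f.)

561.64 kW


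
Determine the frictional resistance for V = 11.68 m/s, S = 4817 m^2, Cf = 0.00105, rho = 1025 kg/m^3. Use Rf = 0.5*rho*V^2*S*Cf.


Formula: Rf = 0.5 * rho * V^2 * S * Cf
Step 1 — V^2 = 11.68^2 = 136.4224
Step 2 — 0.5 * rho * V^2 = 0.5 * 1025 * 136.4224 = 69916.48
Step 3 — Rf = 69916.48 * 4817 * 0.00105 ≈ 353630 N (5 s.f.)

353630 N


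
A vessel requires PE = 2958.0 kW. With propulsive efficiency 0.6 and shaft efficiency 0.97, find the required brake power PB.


Formula: PB = PE / (eta_D * eta_S)
Step 1 — combined efficiency = eta_D * eta_S = 0.6 * 0.97 = 0.582
Step 2 — PB = 2958.0 / 0.582 ≈ 5082.5 kW (5 s.f.)

5082.5 kW


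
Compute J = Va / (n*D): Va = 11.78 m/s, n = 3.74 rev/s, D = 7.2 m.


Formula: J = Va / (n * D)
Step 1 — n * D = 3.74 * 7.2 = 26.928
Step 2 — J = 11.78 / 26.928 ≈ 0.43746 (5 s.f.)

0.43746


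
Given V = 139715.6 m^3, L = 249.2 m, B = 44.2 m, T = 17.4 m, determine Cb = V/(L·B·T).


Formula: Cb = V / (L * B * T)
Step 1 — L * B * T = 249.2 * 44.2 * 17.4 = 191654.736 m^3
Step 2 — Cb = 139715.6 / 191654.736 ≈ 0.72900 (5 s.f.)

0.72900


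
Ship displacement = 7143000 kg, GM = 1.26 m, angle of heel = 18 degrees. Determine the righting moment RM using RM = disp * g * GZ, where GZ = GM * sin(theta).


Formula: GZ = GM * sin(theta); RM = disp * g * GZ
Step 1 — GZ = 1.26 * sin(18°) = 1.26 * 0.309017 = 0.389361 m
Step 2 — RM = 7143000 * 9.81 * 0.389361 ≈ 27284000 N·m (5 s.f.)

27284000 N·m


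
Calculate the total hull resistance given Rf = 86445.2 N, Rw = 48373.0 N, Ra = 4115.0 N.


Formula: Rt = Rf + Rw + Ra
Substituting: Rt = 86445.2 + 48373.0 + 4115.0
Result: Rt = 138933.2 N

138933.2 N


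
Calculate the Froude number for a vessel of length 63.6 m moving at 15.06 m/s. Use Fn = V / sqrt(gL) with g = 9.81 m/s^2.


Formula: Fn = V / sqrt(g * L)
Step 1 — g * L = 9.81 * 63.6 = 623.916
Step 2 — sqrt(g * L) = sqrt(623.916) = 24.978311
Step 3 — Fn = 15.06 / 24.978311 ≈ 0.60292 (5 s.f.)

0.60292


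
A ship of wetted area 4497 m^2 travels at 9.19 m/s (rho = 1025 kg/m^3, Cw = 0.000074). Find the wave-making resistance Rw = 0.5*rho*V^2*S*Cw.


Formula: Rw = 0.5 * rho * V^2 * S * Cw
Step 1 — V^2 = 9.19^2 = 84.4561
Step 2 — 0.5 * rho * V^2 = 0.5 * 1025 * 84.4561 = 43283.75125
Step 3 — Rw = 43283.75125 * 4497 * 0.000074 ≈ 14404 N (5 s.f.)

14404 N


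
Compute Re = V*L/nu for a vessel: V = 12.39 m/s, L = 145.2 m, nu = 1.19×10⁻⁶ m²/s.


Formula: Re = V * L / nu
Step 1 — V * L = 12.39 * 145.2 = 1799.028 m^2/s
Step 2 — Re = 1799.028 / 1.19e-6 = 1.51e+09

1.51e+09


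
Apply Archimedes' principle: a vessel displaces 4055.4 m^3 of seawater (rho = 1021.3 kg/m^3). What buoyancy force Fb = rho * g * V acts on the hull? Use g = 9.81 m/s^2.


Formula: Fb = rho * g * V
Substituting: Fb = 1021.3 * 9.81 * 4055.4
Intermediate: 1021.3 * 9.81 = 10018.953
Result: Fb = 10018.953 * 4055.4 ≈ 40631000 N (5 s.f.)

40631000 N


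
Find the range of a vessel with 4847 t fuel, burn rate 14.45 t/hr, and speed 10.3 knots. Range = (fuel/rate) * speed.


Formula: endurance = fuel / rate; range = endurance * speed
Step 1 — endurance = 4847 / 14.45 = 335.4325 hours
Step 2 — range = 335.4325 * 10.3 ≈ 3455.0 nautical miles (5 s.f.)

3455.0 NM


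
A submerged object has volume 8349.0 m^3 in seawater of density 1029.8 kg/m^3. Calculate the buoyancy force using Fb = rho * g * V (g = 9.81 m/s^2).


Formula: Fb = rho * g * V
Substituting: Fb = 1029.8 * 9.81 * 8349.0
Intermediate: 1029.8 * 9.81 = 10102.338
Result: Fb = 10102.338 * 8349.0 ≈ 84344000 N (5 s.f.)

84344000 N


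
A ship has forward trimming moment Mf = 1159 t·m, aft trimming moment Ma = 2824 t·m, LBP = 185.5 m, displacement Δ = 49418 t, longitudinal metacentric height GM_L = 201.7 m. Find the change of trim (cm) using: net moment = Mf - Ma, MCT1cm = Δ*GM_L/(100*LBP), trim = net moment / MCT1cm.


Formula: net trimming moment = Mf - Ma; MCT1cm = Δ*GM_L/(100*LBP); trim = net moment / MCT1cm
Step 1 — net trimming moment = 1159 - 2824 = -1665 t·m
Step 2 — MCT1cm = 49418 * 201.7 / (100 * 185.5) = 537.3375 t·m/cm
Step 3 — trim = -1665 / 537.3375 ≈ -3.0986 cm (5 s.f.)

-3.0986 cm


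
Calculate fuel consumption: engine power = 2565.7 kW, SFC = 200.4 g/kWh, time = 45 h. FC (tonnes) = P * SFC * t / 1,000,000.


Formula: FC (tonnes) = P * SFC * t / 1,000,000
Step 1 — P * SFC * t = 2565.7 * 200.4 * 45 = 23137482.6 g
Step 2 — FC (tonnes) = 23137482.6 / 1,000,000 ≈ 23.137 tonnes (5 s.f.)

23.137 tonnes


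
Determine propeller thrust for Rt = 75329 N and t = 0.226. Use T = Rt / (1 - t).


Formula: T = Rt / (1 - t)
Step 1 — (1 - t) = 1 - 0.226 = 0.774
Step 2 — T = 75329 / 0.774 ≈ 97324 N (5 s.f.)

97324 N


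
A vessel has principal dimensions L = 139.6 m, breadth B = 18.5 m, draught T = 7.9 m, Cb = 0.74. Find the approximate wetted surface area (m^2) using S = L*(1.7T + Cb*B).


Formula: S = 1.7*L*T + V/T with V = Cb*L*B*T, i.e. S = L * (1.7*T + Cb*B)
Step 1 — 1.7*T = 1.7 * 7.9 = 13.43 m
Step 2 — Cb*B = 0.74 * 18.5 = 13.69 m
Step 3 — 1.7*T + Cb*B = 13.43 + 13.69 = 27.12 m
Step 4 — S = 139.6 * 27.12 ≈ 3786.0 m^2 (5 s.f.)

3786.0 m^2


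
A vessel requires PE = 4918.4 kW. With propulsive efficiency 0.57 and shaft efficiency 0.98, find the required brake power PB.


Formula: PB = PE / (eta_D * eta_S)
Step 1 — combined efficiency = eta_D * eta_S = 0.57 * 0.98 = 0.5586
Step 2 — PB = 4918.4 / 0.5586 ≈ 8804.9 kW (5 s.f.)

8804.9 kW
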